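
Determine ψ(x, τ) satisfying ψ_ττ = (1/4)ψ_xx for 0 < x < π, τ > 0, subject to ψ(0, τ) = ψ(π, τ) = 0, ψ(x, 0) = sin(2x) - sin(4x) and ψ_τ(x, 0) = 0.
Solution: Separating variables: ψ = Σ [A_n cos(ω_n τ) + B_n sin(ω_n τ)] sin(nx), ω_n = n/2. From ICs: A_2=1, A_4=-1.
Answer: ψ(x, τ) = sin(2x)cos(τ) - sin(4x)cos(2τ)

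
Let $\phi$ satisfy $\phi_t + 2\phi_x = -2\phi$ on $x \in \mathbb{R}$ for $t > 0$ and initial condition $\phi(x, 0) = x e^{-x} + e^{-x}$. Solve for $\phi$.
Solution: Substitute $\phi = e^{-x}u$, i.e. $u = e^{x}\phi$.
By the product rule, $\phi_x = e^{-x}(u_x - u)$, $\phi_t = e^{-x}u_t$.
Substituting into the PDE and dividing by $e^{-x}$: $u_t + 2(u_x - u) = -2u$.
The lower-order terms cancel, leaving the standard advection equation $u_t + 2u_x = 0$.
Initial data for $u$: $u(x,0) = e^{x}\phi(x,0) = x + 1$.
Solve for $u$:
  By method of characteristics (waves move right with speed 2):
  Along characteristics $x - 2t =$ const, $u$ is constant, so $u(x,t) = f(x - 2t)$ with $f = u( \cdot , 0)$.
Hence $u(x,t) = -2 t + x + 1$.
Transform back: $\phi(x,t) = e^{-x}u(x,t)$.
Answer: $\phi(x, t) = -2 t e^{-x} + x e^{-x} + e^{-x}$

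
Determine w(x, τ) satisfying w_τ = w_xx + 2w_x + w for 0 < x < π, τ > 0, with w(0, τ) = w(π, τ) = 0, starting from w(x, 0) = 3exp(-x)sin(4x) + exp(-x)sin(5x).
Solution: Substitute w = exp(-x)u, i.e. u = exp(x)w.
By the product rule, w_x = exp(-x)(u_x - u), w_xx = exp(-x)(u_xx - 2u_x + u), w_τ = exp(-x)u_τ.
Substituting into the PDE and dividing by exp(-x): u_τ = (u_xx - 2u_x + u) + 2(u_x - u) + u.
The lower-order terms cancel, leaving the standard heat equation u_τ = u_xx.
Initial data for u: u(x,0) = exp(x)w(x,0) = 3sin(4x) + sin(5x). The boundary conditions carry over: u(0,τ) = u(π,τ) = 0.
Solve for u:
  Using separation of variables u = X(x)T(τ):
  Eigenfunctions: sin(nx), n = 1, 2, 3, ...
  General solution: u(x, τ) = Σ c_n sin(nx) exp(-n² τ)
  Matching u(x,0) = 3sin(4x) + sin(5x) term by term: c_4=3, c_5=1.
Hence u(x,τ) = 3exp(-16τ)sin(4x) + exp(-25τ)sin(5x).
Transform back: w(x,τ) = exp(-x)u(x,τ).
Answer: w(x, τ) = 3exp(-x)exp(-16τ)sin(4x) + exp(-x)exp(-25τ)sin(5x)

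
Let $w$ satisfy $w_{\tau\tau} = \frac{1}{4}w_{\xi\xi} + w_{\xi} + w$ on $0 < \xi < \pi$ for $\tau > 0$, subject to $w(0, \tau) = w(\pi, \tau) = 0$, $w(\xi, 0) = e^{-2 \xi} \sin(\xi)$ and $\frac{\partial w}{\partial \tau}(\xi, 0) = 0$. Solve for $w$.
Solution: Substitute $w = e^{-2\xi}u$, i.e. $u = e^{2\xi}w$.
By the product rule, $w_{\xi} = e^{-2\xi}(u_{\xi} - 2u)$, $w_{\xi\xi} = e^{-2\xi}(u_{\xi\xi} - 4u_{\xi} + 4u)$, $w_{\tau\tau} = e^{-2\xi}u_{\tau\tau}$.
Substituting into the PDE and dividing by $e^{-2\xi}$: $u_{\tau\tau} = \frac{1}{4}(u_{\xi\xi} - 4u_{\xi} + 4u) + (u_{\xi} - 2u) + u$.
The lower-order terms cancel, leaving the standard wave equation $u_{\tau\tau} = \frac{1}{4}u_{\xi\xi}$.
Initial data for $u$: $u(\xi,0) = e^{2\xi}w(\xi,0) = \sin(\xi)$; $u_{\tau}(\xi,0) = e^{2\xi}w_{\tau}(\xi,0) = 0$. The boundary conditions carry over: $u(0,\tau) = u(\pi,\tau) = 0$.
Solve for $u$:
  Using separation of variables $u = X(\xi)T(\tau)$:
  Eigenfunctions: $\sin(n\xi)$, $n = 1, 2, 3, \ldots$
  General solution: $u(\xi, \tau) = \sum [A_n \cos(n \tau/2) + B_n \sin(n \tau/2)] \sin(n\xi)$
  From $u(\xi,0) = \sin(\xi)$: $A_1=1$. From $u_{\tau}(\xi,0) = 0$: all $B_n = 0$.
Hence $u(\xi,\tau) = \sin(\xi) \cos(\tau/2)$.
Transform back: $w(\xi,\tau) = e^{-2\xi}u(\xi,\tau)$.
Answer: $w(\xi, \tau) = e^{-2 \xi} \sin(\xi) \cos(\tau/2)$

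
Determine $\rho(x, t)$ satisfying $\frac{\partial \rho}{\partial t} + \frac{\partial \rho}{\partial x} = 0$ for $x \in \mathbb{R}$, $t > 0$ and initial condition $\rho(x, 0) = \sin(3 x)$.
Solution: By characteristics ($dx/dt = 1$), $\rho(x,t) = f(x - t)$ with $f = \rho( \cdot , 0)$.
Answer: $\rho(x, t) = - \sin(3 t - 3 x)$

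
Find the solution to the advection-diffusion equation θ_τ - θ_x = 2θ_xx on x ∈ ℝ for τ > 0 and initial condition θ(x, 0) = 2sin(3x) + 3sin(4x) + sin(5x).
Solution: Change to a moving frame: let η = x + τ, σ = τ and write θ(x,τ) = u(η,σ).
By the chain rule θ_τ = u_σ + u_η, θ_x = u_η, θ_xx = u_ηη.
Then θ_τ - θ_x = u_σ: the advection term cancels and the PDE becomes the heat equation u_σ = 2u_ηη on η ∈ ℝ.
Initial data: u(η,0) = θ(η,0) = 2sin(3η) + 3sin(4η) + sin(5η).
On η ∈ ℝ each mode satisfies (sin(nη))″ = -n² sin(nη), so exp(-2n²σ) sin(nη) solves the heat equation; by superposition u(η,σ) = Σ c_n exp(-2n²σ) sin(nη).
Reading off the coefficients: c_3=2, c_4=3, c_5=1, so u(η,σ) = 2exp(-18σ)sin(3η) + 3exp(-32σ)sin(4η) + exp(-50σ)sin(5η).
Substituting back η = x + τ, σ = τ: θ(x,τ) = u(x + τ, τ).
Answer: θ(x, τ) = 2exp(-18τ)sin(3x + 3τ) + 3exp(-32τ)sin(4x + 4τ) + exp(-50τ)sin(5x + 5τ)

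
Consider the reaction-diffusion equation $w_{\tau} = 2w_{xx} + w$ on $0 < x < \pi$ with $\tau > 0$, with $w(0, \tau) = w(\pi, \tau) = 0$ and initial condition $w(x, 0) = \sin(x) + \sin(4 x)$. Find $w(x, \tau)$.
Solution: Substitute $w = e^{\tau}u$, i.e. $u = e^{-\tau}w$.
By the product rule, $w_{\tau} = e^{\tau}(u_{\tau} + u)$, $w_{xx} = e^{\tau}u_{xx}$.
Substituting into the PDE and dividing by $e^{\tau}$: $u_{\tau} + u = 2u_{xx} + u$.
The lower-order terms cancel, leaving the standard heat equation $u_{\tau} = 2u_{xx}$.
Initial data for $u$: $u(x,0) = w(x,0) = \sin(x) + \sin(4 x)$. The boundary conditions carry over: $u(0,\tau) = u(\pi,\tau) = 0$.
Solve for $u$:
  Using separation of variables $u = X(x)T(\tau)$:
  Eigenfunctions: $\sin(nx)$, $n = 1, 2, 3, \ldots$
  General solution: $u(x, \tau) = \sum c_n \sin(nx) e^{-2n^2 \tau}$
  Matching $u(x,0) = \sin(x) + \sin(4 x)$ term by term: $c_1=1, c_4=1$.
Hence $u(x,\tau) = e^{-2 \tau} \sin(x) + e^{-32 \tau} \sin(4 x)$.
Transform back: $w(x,\tau) = e^{\tau}u(x,\tau)$.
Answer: $w(x, \tau) = e^{-\tau} \sin(x) + e^{-31 \tau} \sin(4 x)$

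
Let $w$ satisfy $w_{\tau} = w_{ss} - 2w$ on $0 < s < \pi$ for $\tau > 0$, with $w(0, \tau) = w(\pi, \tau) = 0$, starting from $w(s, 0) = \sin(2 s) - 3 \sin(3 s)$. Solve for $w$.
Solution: Substitute $w = e^{-2\tau}u$.
Then $w_{\tau} = e^{-2\tau}(u_{\tau} - 2u)$, $w_{ss} = e^{-2\tau}u_{ss}$; substituting and dividing by $e^{-2\tau}$, the lower-order terms cancel: $u_{\tau} = u_{ss}$ (standard heat equation).
Data for $u$: $u(s,0) = w(s,0) = \sin(2 s) - 3 \sin(3 s)$. The boundary conditions carry over: $u(0,\tau) = u(\pi,\tau) = 0$.
Separating variables: $u = \sum c_n e^{-n^2\tau} \sin(ns)$. From $u(s,0) = \sin(2 s) - 3 \sin(3 s)$: $c_2=1, c_3=-3$.
So $u(s,\tau) = e^{-4 \tau} \sin(2 s) - 3 e^{-9 \tau} \sin(3 s)$, and $w(s,\tau) = e^{-2\tau}u(s,\tau)$.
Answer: $w(s, \tau) = e^{-6 \tau} \sin(2 s) - 3 e^{-11 \tau} \sin(3 s)$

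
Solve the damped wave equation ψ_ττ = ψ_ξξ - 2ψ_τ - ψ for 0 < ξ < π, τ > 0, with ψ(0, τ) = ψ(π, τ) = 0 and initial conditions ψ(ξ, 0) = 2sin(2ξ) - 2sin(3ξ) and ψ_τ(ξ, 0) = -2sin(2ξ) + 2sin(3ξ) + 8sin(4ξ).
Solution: Substitute ψ = exp(-τ)u, i.e. u = exp(τ)ψ.
By the product rule, ψ_τ = exp(-τ)(u_τ - u), ψ_ττ = exp(-τ)(u_ττ - 2u_τ + u), ψ_ξξ = exp(-τ)u_ξξ.
Substituting into the PDE and dividing by exp(-τ): u_ττ - 2u_τ + u = u_ξξ - 2(u_τ - u) - u.
The lower-order terms cancel, leaving the standard wave equation u_ττ = u_ξξ.
Initial data for u: u(ξ,0) = ψ(ξ,0) = 2sin(2ξ) - 2sin(3ξ); u_τ(ξ,0) = ψ_τ(ξ,0) + ψ(ξ,0) = 8sin(4ξ). The boundary conditions carry over: u(0,τ) = u(π,τ) = 0.
Solve for u:
  Using separation of variables u = X(ξ)T(τ):
  Eigenfunctions: sin(nξ), n = 1, 2, 3, ...
  General solution: u(ξ, τ) = Σ [A_n cos(n τ) + B_n sin(n τ)] sin(nξ)
  From u(ξ,0) = 2sin(2ξ) - 2sin(3ξ): A_2=2, A_3=-2. From u_τ(ξ,0) = 8sin(4ξ), using u_τ(ξ,0) = Σ ω_n B_n sin(nξ) with ω_n = n: B_4 = 8/4 = 2.
Hence u(ξ,τ) = 2sin(2ξ)cos(2τ) - 2sin(3ξ)cos(3τ) + 2sin(4ξ)sin(4τ).
Transform back: ψ(ξ,τ) = exp(-τ)u(ξ,τ).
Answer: ψ(ξ, τ) = 2exp(-τ)sin(2ξ)cos(2τ) - 2exp(-τ)sin(3ξ)cos(3τ) + 2exp(-τ)sin(4ξ)sin(4τ)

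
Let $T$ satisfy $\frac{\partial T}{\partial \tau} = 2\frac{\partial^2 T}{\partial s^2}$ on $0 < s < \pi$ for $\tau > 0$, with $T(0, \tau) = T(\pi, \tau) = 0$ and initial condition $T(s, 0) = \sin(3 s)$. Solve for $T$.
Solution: Separating variables: $T = \sum c_n e^{-2n^2\tau} \sin(ns)$. From $T(s,0) = \sin(3 s)$: $c_3=1$.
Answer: $T(s, \tau) = e^{-18 \tau} \sin(3 s)$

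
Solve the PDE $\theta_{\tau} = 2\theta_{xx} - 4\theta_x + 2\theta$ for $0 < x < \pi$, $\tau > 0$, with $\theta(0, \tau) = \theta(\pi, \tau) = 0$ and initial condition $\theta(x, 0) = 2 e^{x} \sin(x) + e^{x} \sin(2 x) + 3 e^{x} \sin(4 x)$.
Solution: Substitute $\theta = e^{x}u$, i.e. $u = e^{-x}\theta$.
By the product rule, $\theta_x = e^{x}(u_x + u)$, $\theta_{xx} = e^{x}(u_{xx} + 2u_x + u)$, $\theta_{\tau} = e^{x}u_{\tau}$.
Substituting into the PDE and dividing by $e^{x}$: $u_{\tau} = 2(u_{xx} + 2u_x + u) - 4(u_x + u) + 2u$.
The lower-order terms cancel, leaving the standard heat equation $u_{\tau} = 2u_{xx}$.
Initial data for $u$: $u(x,0) = e^{-x}\theta(x,0) = 2 \sin(x) + \sin(2 x) + 3 \sin(4 x)$. The boundary conditions carry over: $u(0,\tau) = u(\pi,\tau) = 0$.
Solve for $u$:
  Using separation of variables $u = X(x)G(\tau)$:
  Eigenfunctions: $\sin(nx)$, $n = 1, 2, 3, \ldots$
  General solution: $u(x, \tau) = \sum c_n \sin(nx) e^{-2n^2 \tau}$
  Matching $u(x,0) = 2 \sin(x) + \sin(2 x) + 3 \sin(4 x)$ term by term: $c_1=2, c_2=1, c_4=3$.
Hence $u(x,\tau) = 2 e^{-2 \tau} \sin(x) + e^{-8 \tau} \sin(2 x) + 3 e^{-32 \tau} \sin(4 x)$.
Transform back: $\theta(x,\tau) = e^{x}u(x,\tau)$.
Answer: $\theta(x, \tau) = 2 e^{-2 \tau} e^{x} \sin(x) + e^{-8 \tau} e^{x} \sin(2 x) + 3 e^{-32 \tau} e^{x} \sin(4 x)$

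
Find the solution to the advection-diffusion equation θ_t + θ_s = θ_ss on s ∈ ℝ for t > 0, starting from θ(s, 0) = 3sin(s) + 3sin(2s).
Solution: Change to a moving frame: let η = s - t, σ = t and write θ(s,t) = u(η,σ).
By the chain rule θ_t = u_σ - u_η, θ_s = u_η, θ_ss = u_ηη.
Then θ_t + θ_s = u_σ: the advection term cancels and the PDE becomes the heat equation u_σ = u_ηη on η ∈ ℝ.
Initial data: u(η,0) = θ(η,0) = 3sin(η) + 3sin(2η).
On η ∈ ℝ each mode satisfies (sin(nη))″ = -n² sin(nη), so exp(-n²σ) sin(nη) solves the heat equation; by superposition u(η,σ) = Σ c_n exp(-n²σ) sin(nη).
Reading off the coefficients: c_1=3, c_2=3, so u(η,σ) = 3exp(-σ)sin(η) + 3exp(-4σ)sin(2η).
Substituting back η = s - t, σ = t: θ(s,t) = u(s - t, t).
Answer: θ(s, t) = 3exp(-t)sin(s - t) + 3exp(-4t)sin(2s - 2t)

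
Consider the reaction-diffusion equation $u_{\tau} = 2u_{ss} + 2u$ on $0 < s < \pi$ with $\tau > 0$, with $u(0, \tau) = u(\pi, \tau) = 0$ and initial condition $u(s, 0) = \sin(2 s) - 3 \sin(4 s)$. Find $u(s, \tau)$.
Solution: Substitute $u = e^{2\tau}w$.
Then $u_{\tau} = e^{2\tau}(w_{\tau} + 2w)$, $u_{ss} = e^{2\tau}w_{ss}$; substituting and dividing by $e^{2\tau}$, the lower-order terms cancel: $w_{\tau} = 2w_{ss}$ (standard heat equation).
Data for $w$: $w(s,0) = u(s,0) = \sin(2 s) - 3 \sin(4 s)$. The boundary conditions carry over: $w(0,\tau) = w(\pi,\tau) = 0$.
Separating variables: $w = \sum c_n e^{-2n^2\tau} \sin(ns)$. From $w(s,0) = \sin(2 s) - 3 \sin(4 s)$: $c_2=1, c_4=-3$.
So $w(s,\tau) = e^{-8 \tau} \sin(2 s) - 3 e^{-32 \tau} \sin(4 s)$, and $u(s,\tau) = e^{2\tau}w(s,\tau)$.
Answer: $u(s, \tau) = e^{-6 \tau} \sin(2 s) - 3 e^{-30 \tau} \sin(4 s)$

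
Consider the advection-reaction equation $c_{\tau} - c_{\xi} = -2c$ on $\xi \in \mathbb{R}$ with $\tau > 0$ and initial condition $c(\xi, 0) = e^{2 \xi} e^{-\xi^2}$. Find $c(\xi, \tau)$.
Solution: Substitute $c = e^{2\xi}u$, i.e. $u = e^{-2\xi}c$.
By the product rule, $c_{\xi} = e^{2\xi}(u_{\xi} + 2u)$, $c_{\tau} = e^{2\xi}u_{\tau}$.
Substituting into the PDE and dividing by $e^{2\xi}$: $u_{\tau} - (u_{\xi} + 2u) = -2u$.
The lower-order terms cancel, leaving the standard advection equation $u_{\tau} - u_{\xi} = 0$.
Initial data for $u$: $u(\xi,0) = e^{-2\xi}c(\xi,0) = e^{-\xi^2}$.
Solve for $u$:
  By method of characteristics (waves move left with speed 1):
  Along characteristics $\xi + \tau =$ const, $u$ is constant, so $u(\xi,\tau) = f(\xi + \tau)$ with $f = u( \cdot , 0)$.
Hence $u(\xi,\tau) = e^{-(\xi + \tau)^2}$.
Transform back: $c(\xi,\tau) = e^{2\xi}u(\xi,\tau)$.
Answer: $c(\xi, \tau) = e^{2 \xi} e^{-(\tau + \xi)^2}$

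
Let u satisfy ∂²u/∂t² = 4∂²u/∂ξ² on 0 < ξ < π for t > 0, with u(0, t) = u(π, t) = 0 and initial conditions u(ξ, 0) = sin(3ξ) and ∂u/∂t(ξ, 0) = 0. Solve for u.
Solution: Separating variables: u = Σ [A_n cos(ω_n t) + B_n sin(ω_n t)] sin(nξ), ω_n = 2n. From ICs: A_3=1.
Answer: u(ξ, t) = sin(3ξ)cos(6t)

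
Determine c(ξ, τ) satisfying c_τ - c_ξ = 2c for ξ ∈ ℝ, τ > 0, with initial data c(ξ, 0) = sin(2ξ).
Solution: Substitute c = exp(2τ)u, i.e. u = exp(-2τ)c.
By the product rule, c_τ = exp(2τ)(u_τ + 2u), c_ξ = exp(2τ)u_ξ.
Substituting into the PDE and dividing by exp(2τ): u_τ + 2u - u_ξ = 2u.
The lower-order terms cancel, leaving the standard advection equation u_τ - u_ξ = 0.
Initial data for u: u(ξ,0) = c(ξ,0) = sin(2ξ).
Solve for u:
  By method of characteristics (waves move left with speed 1):
  Along characteristics ξ + τ = const, u is constant, so u(ξ,τ) = f(ξ + τ) with f = u(·, 0).
Hence u(ξ,τ) = sin(2ξ + 2τ).
Transform back: c(ξ,τ) = exp(2τ)u(ξ,τ).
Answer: c(ξ, τ) = exp(2τ)sin(2ξ + 2τ)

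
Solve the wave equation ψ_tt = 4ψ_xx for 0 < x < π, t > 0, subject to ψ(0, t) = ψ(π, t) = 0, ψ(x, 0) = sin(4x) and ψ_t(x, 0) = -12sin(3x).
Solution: Separating variables: ψ = Σ [A_n cos(ω_n t) + B_n sin(ω_n t)] sin(nx), ω_n = 2n. From ICs (B_n = velocity coefficient / ω_n): A_4=1, B_3=-2.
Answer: ψ(x, t) = -2sin(6t)sin(3x) + sin(4x)cos(8t)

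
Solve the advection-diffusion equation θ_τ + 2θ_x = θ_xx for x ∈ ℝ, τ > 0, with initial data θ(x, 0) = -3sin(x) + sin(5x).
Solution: Moving frame: η = x - 2τ, σ = τ, θ = u(η,σ), so θ_τ = u_σ - 2u_η and θ_xx = u_ηη.
Hence θ_τ + 2θ_x = u_σ and the PDE becomes the heat equation u_σ = u_ηη on η ∈ ℝ.
Initial data: u(η,0) = θ(η,0) = -3sin(η) + sin(5η). Each mode sin(nη) decays as exp(-n²σ) on ℝ, so u(η,σ) = Σ c_n exp(-n²σ) sin(nη) with c_1=-3, c_5=1: u(η,σ) = -3exp(-σ)sin(η) + exp(-25σ)sin(5η).
Substituting back: θ(x,τ) = u(x - 2τ, τ).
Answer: θ(x, τ) = -3exp(-τ)sin(x - 2τ) + exp(-25τ)sin(5x - 10τ)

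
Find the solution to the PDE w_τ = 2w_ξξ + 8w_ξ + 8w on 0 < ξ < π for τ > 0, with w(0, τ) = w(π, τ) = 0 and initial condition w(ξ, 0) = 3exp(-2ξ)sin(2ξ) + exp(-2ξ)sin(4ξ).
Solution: Substitute w = exp(-2ξ)u.
Then w_ξ = exp(-2ξ)(u_ξ - 2u), w_ξξ = exp(-2ξ)(u_ξξ - 4u_ξ + 4u), w_τ = exp(-2ξ)u_τ; substituting and dividing by exp(-2ξ), the lower-order terms cancel: u_τ = 2u_ξξ (standard heat equation).
Data for u: u(ξ,0) = exp(2ξ)w(ξ,0) = 3sin(2ξ) + sin(4ξ). The boundary conditions carry over: u(0,τ) = u(π,τ) = 0.
Separating variables: u = Σ c_n exp(-2n²τ) sin(nξ). From u(ξ,0) = 3sin(2ξ) + sin(4ξ): c_2=3, c_4=1.
So u(ξ,τ) = 3exp(-8τ)sin(2ξ) + exp(-32τ)sin(4ξ), and w(ξ,τ) = exp(-2ξ)u(ξ,τ).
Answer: w(ξ, τ) = 3exp(-2ξ)exp(-8τ)sin(2ξ) + exp(-2ξ)exp(-32τ)sin(4ξ)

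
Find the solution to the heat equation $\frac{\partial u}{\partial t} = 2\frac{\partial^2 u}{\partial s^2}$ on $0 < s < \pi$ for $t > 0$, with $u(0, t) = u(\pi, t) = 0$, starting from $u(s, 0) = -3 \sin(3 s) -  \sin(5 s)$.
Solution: Separating variables: $u = \sum c_n e^{-2n^2t} \sin(ns)$. From $u(s,0) = -3 \sin(3 s) - \sin(5 s)$: $c_3=-3, c_5=-1$.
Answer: $u(s, t) = -3 e^{-18 t} \sin(3 s) -  e^{-50 t} \sin(5 s)$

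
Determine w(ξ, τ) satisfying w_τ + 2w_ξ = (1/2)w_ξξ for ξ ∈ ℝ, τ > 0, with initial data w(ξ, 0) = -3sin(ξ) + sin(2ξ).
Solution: Change to a moving frame: let η = ξ - 2τ, σ = τ and write w(ξ,τ) = u(η,σ).
By the chain rule w_τ = u_σ - 2u_η, w_ξ = u_η, w_ξξ = u_ηη.
Then w_τ + 2w_ξ = u_σ: the advection term cancels and the PDE becomes the heat equation u_σ = (1/2)u_ηη on η ∈ ℝ.
Initial data: u(η,0) = w(η,0) = -3sin(η) + sin(2η).
On η ∈ ℝ each mode satisfies (sin(nη))″ = -n² sin(nη), so exp(-n²σ/2) sin(nη) solves the heat equation; by superposition u(η,σ) = Σ c_n exp(-n²σ/2) sin(nη).
Reading off the coefficients: c_1=-3, c_2=1, so u(η,σ) = exp(-2σ)sin(2η) - 3exp(-σ/2)sin(η).
Substituting back η = ξ - 2τ, σ = τ: w(ξ,τ) = u(ξ - 2τ, τ).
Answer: w(ξ, τ) = exp(-2τ)sin(2ξ - 4τ) - 3exp(-τ/2)sin(ξ - 2τ)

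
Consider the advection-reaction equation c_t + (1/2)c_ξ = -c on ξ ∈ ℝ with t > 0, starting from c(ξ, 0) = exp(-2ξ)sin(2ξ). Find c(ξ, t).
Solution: Substitute c = exp(-2ξ)u.
Then c_ξ = exp(-2ξ)(u_ξ - 2u), c_t = exp(-2ξ)u_t; substituting and dividing by exp(-2ξ), the lower-order terms cancel: u_t + (1/2)u_ξ = 0 (standard advection equation).
Data for u: u(ξ,0) = exp(2ξ)c(ξ,0) = sin(2ξ).
By characteristics (dξ/dt = 1/2), u(ξ,t) = f(ξ - (1/2)t) with f = u(·, 0).
So u(ξ,t) = -sin(t - 2ξ), and c(ξ,t) = exp(-2ξ)u(ξ,t).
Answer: c(ξ, t) = -exp(-2ξ)sin(t - 2ξ)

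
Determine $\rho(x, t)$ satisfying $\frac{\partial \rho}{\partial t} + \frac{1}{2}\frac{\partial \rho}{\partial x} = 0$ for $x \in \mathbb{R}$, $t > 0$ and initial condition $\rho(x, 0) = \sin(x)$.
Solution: By method of characteristics (waves move right with speed 1/2):
Along characteristics $x - \frac{1}{2}t =$ const, $\rho$ is constant, so $\rho(x,t) = f(x - \frac{1}{2}t)$ with $f = \rho( \cdot , 0)$.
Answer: $\rho(x, t) = - \sin(t/2 - x)$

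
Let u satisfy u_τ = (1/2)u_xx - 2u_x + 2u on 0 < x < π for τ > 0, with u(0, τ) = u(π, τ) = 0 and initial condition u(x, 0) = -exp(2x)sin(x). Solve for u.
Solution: Substitute u = exp(2x)w.
Then u_x = exp(2x)(w_x + 2w), u_xx = exp(2x)(w_xx + 4w_x + 4w), u_τ = exp(2x)w_τ; substituting and dividing by exp(2x), the lower-order terms cancel: w_τ = (1/2)w_xx (standard heat equation).
Data for w: w(x,0) = exp(-2x)u(x,0) = -sin(x). The boundary conditions carry over: w(0,τ) = w(π,τ) = 0.
Separating variables: w = Σ c_n exp(-n²τ/2) sin(nx). From w(x,0) = -sin(x): c_1=-1.
So w(x,τ) = -exp(-τ/2)sin(x), and u(x,τ) = exp(2x)w(x,τ).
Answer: u(x, τ) = -exp(2x)exp(-τ/2)sin(x)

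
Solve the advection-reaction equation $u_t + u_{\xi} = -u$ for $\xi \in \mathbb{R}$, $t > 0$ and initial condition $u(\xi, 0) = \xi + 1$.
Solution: Substitute $u = e^{-t}w$.
Then $u_t = e^{-t}(w_t - w)$, $u_{\xi} = e^{-t}w_{\xi}$; substituting and dividing by $e^{-t}$, the lower-order terms cancel: $w_t + w_{\xi} = 0$ (standard advection equation).
Data for $w$: $w(\xi,0) = u(\xi,0) = \xi + 1$.
By characteristics ($d\xi/dt = 1$), $w(\xi,t) = f(\xi - t)$ with $f = w( \cdot , 0)$.
So $w(\xi,t) = - t + \xi + 1$, and $u(\xi,t) = e^{-t}w(\xi,t)$.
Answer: $u(\xi, t) = \xi e^{-t} -  t e^{-t} + e^{-t}$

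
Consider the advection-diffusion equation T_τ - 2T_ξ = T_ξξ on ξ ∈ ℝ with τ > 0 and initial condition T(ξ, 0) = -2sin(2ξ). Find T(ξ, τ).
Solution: Moving frame: η = ξ + 2τ, σ = τ, T = u(η,σ), so T_τ = u_σ + 2u_η and T_ξξ = u_ηη.
Hence T_τ - 2T_ξ = u_σ and the PDE becomes the heat equation u_σ = u_ηη on η ∈ ℝ.
Initial data: u(η,0) = T(η,0) = -2sin(2η). Each mode sin(nη) decays as exp(-n²σ) on ℝ, so u(η,σ) = Σ c_n exp(-n²σ) sin(nη) with c_2=-2: u(η,σ) = -2exp(-4σ)sin(2η).
Substituting back: T(ξ,τ) = u(ξ + 2τ, τ).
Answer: T(ξ, τ) = -2exp(-4τ)sin(2ξ + 4τ)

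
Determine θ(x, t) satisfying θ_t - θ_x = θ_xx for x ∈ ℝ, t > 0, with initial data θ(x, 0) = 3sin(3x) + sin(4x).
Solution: Change to a moving frame: let η = x + t, σ = t and write θ(x,t) = u(η,σ).
By the chain rule θ_t = u_σ + u_η, θ_x = u_η, θ_xx = u_ηη.
Then θ_t - θ_x = u_σ: the advection term cancels and the PDE becomes the heat equation u_σ = u_ηη on η ∈ ℝ.
Initial data: u(η,0) = θ(η,0) = 3sin(3η) + sin(4η).
On η ∈ ℝ each mode satisfies (sin(nη))″ = -n² sin(nη), so exp(-n²σ) sin(nη) solves the heat equation; by superposition u(η,σ) = Σ c_n exp(-n²σ) sin(nη).
Reading off the coefficients: c_3=3, c_4=1, so u(η,σ) = 3exp(-9σ)sin(3η) + exp(-16σ)sin(4η).
Substituting back η = x + t, σ = t: θ(x,t) = u(x + t, t).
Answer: θ(x, t) = 3exp(-9t)sin(3t + 3x) + exp(-16t)sin(4t + 4x)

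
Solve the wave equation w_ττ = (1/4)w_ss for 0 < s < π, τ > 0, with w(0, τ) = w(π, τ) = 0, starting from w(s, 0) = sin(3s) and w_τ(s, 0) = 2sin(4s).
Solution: Using separation of variables w = X(s)T(τ):
Eigenfunctions: sin(ns), n = 1, 2, 3, ...
General solution: w(s, τ) = Σ [A_n cos(n τ/2) + B_n sin(n τ/2)] sin(ns)
From w(s,0) = sin(3s): A_3=1. From w_τ(s,0) = 2sin(4s), using w_τ(s,0) = Σ ω_n B_n sin(ns) with ω_n = n/2: B_4 = 2/2 = 1.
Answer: w(s, τ) = sin(3s)cos(3τ/2) + sin(4s)sin(2τ)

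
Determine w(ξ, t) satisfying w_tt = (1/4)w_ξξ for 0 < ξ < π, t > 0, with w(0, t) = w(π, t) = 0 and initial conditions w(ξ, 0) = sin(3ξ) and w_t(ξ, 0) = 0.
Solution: Separating variables: w = Σ [A_n cos(ω_n t) + B_n sin(ω_n t)] sin(nξ), ω_n = n/2. From ICs: A_3=1.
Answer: w(ξ, t) = sin(3ξ)cos(3t/2)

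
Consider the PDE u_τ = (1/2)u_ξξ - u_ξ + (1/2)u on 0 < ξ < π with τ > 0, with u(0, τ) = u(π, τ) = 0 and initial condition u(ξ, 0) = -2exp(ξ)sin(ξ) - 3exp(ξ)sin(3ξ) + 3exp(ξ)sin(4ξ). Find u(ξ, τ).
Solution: Substitute u = exp(ξ)w, i.e. w = exp(-ξ)u.
By the product rule, u_ξ = exp(ξ)(w_ξ + w), u_ξξ = exp(ξ)(w_ξξ + 2w_ξ + w), u_τ = exp(ξ)w_τ.
Substituting into the PDE and dividing by exp(ξ): w_τ = (1/2)(w_ξξ + 2w_ξ + w) - (w_ξ + w) + (1/2)w.
The lower-order terms cancel, leaving the standard heat equation w_τ = (1/2)w_ξξ.
Initial data for w: w(ξ,0) = exp(-ξ)u(ξ,0) = -2sin(ξ) - 3sin(3ξ) + 3sin(4ξ). The boundary conditions carry over: w(0,τ) = w(π,τ) = 0.
Solve for w:
  Using separation of variables w = X(ξ)T(τ):
  Eigenfunctions: sin(nξ), n = 1, 2, 3, ...
  General solution: w(ξ, τ) = Σ c_n sin(nξ) exp(-n² τ/2)
  Matching w(ξ,0) = -2sin(ξ) - 3sin(3ξ) + 3sin(4ξ) term by term: c_1=-2, c_3=-3, c_4=3.
Hence w(ξ,τ) = 3exp(-8τ)sin(4ξ) - 2exp(-τ/2)sin(ξ) - 3exp(-9τ/2)sin(3ξ).
Transform back: u(ξ,τ) = exp(ξ)w(ξ,τ).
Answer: u(ξ, τ) = 3exp(ξ)exp(-8τ)sin(4ξ) - 2exp(ξ)exp(-τ/2)sin(ξ) - 3exp(ξ)exp(-9τ/2)sin(3ξ)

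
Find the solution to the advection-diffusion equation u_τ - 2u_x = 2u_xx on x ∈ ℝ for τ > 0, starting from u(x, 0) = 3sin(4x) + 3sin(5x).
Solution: Moving frame: η = x + 2τ, σ = τ, u = w(η,σ), so u_τ = w_σ + 2w_η and u_xx = w_ηη.
Hence u_τ - 2u_x = w_σ and the PDE becomes the heat equation w_σ = 2w_ηη on η ∈ ℝ.
Initial data: w(η,0) = u(η,0) = 3sin(4η) + 3sin(5η). Each mode sin(nη) decays as exp(-2n²σ) on ℝ, so w(η,σ) = Σ c_n exp(-2n²σ) sin(nη) with c_4=3, c_5=3: w(η,σ) = 3exp(-32σ)sin(4η) + 3exp(-50σ)sin(5η).
Substituting back: u(x,τ) = w(x + 2τ, τ).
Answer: u(x, τ) = 3exp(-32τ)sin(4x + 8τ) + 3exp(-50τ)sin(5x + 10τ)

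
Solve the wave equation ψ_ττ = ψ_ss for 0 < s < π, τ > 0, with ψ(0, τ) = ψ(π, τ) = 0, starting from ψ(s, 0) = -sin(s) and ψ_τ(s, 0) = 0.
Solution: Using separation of variables ψ = X(s)T(τ):
Eigenfunctions: sin(ns), n = 1, 2, 3, ...
General solution: ψ(s, τ) = Σ [A_n cos(n τ) + B_n sin(n τ)] sin(ns)
From ψ(s,0) = -sin(s): A_1=-1. From ψ_τ(s,0) = 0: all B_n = 0.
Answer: ψ(s, τ) = -sin(s)cos(τ)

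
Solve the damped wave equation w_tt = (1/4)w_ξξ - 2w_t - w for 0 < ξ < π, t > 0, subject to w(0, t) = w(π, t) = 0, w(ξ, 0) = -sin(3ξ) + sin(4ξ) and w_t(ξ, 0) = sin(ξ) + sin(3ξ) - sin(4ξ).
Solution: Substitute w = exp(-t)u, i.e. u = exp(t)w.
By the product rule, w_t = exp(-t)(u_t - u), w_tt = exp(-t)(u_tt - 2u_t + u), w_ξξ = exp(-t)u_ξξ.
Substituting into the PDE and dividing by exp(-t): u_tt - 2u_t + u = (1/4)u_ξξ - 2(u_t - u) - u.
The lower-order terms cancel, leaving the standard wave equation u_tt = (1/4)u_ξξ.
Initial data for u: u(ξ,0) = w(ξ,0) = -sin(3ξ) + sin(4ξ); u_t(ξ,0) = w_t(ξ,0) + w(ξ,0) = sin(ξ). The boundary conditions carry over: u(0,t) = u(π,t) = 0.
Solve for u:
  Using separation of variables u = X(ξ)T(t):
  Eigenfunctions: sin(nξ), n = 1, 2, 3, ...
  General solution: u(ξ, t) = Σ [A_n cos(n t/2) + B_n sin(n t/2)] sin(nξ)
  From u(ξ,0) = -sin(3ξ) + sin(4ξ): A_3=-1, A_4=1. From u_t(ξ,0) = sin(ξ), using u_t(ξ,0) = Σ ω_n B_n sin(nξ) with ω_n = n/2: B_1 = 1/(1/2) = 2.
Hence u(ξ,t) = 2sin(t/2)sin(ξ) - sin(3ξ)cos(3t/2) + sin(4ξ)cos(2t).
Transform back: w(ξ,t) = exp(-t)u(ξ,t).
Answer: w(ξ, t) = 2exp(-t)sin(t/2)sin(ξ) - exp(-t)sin(3ξ)cos(3t/2) + exp(-t)sin(4ξ)cos(2t)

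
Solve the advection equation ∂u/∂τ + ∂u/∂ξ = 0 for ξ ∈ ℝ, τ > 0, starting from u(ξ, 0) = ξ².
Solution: By characteristics (dξ/dτ = 1), u(ξ,τ) = f(ξ - τ) with f = u(·, 0).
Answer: u(ξ, τ) = ξ² - 2ξτ + τ²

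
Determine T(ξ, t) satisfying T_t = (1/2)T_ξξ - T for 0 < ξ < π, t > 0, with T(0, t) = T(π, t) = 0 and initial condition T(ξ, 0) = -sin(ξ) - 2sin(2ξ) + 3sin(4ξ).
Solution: Substitute T = exp(-t)u.
Then T_t = exp(-t)(u_t - u), T_ξξ = exp(-t)u_ξξ; substituting and dividing by exp(-t), the lower-order terms cancel: u_t = (1/2)u_ξξ (standard heat equation).
Data for u: u(ξ,0) = T(ξ,0) = -sin(ξ) - 2sin(2ξ) + 3sin(4ξ). The boundary conditions carry over: u(0,t) = u(π,t) = 0.
Separating variables: u = Σ c_n exp(-n²t/2) sin(nξ). From u(ξ,0) = -sin(ξ) - 2sin(2ξ) + 3sin(4ξ): c_1=-1, c_2=-2, c_4=3.
So u(ξ,t) = -2exp(-2t)sin(2ξ) + 3exp(-8t)sin(4ξ) - exp(-t/2)sin(ξ), and T(ξ,t) = exp(-t)u(ξ,t).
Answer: T(ξ, t) = -2exp(-3t)sin(2ξ) + 3exp(-9t)sin(4ξ) - exp(-3t/2)sin(ξ)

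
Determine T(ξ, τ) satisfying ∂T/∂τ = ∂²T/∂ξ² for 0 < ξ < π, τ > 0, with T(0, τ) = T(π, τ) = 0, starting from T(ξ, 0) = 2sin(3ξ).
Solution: Separating variables: T = Σ c_n exp(-n²τ) sin(nξ). From T(ξ,0) = 2sin(3ξ): c_3=2.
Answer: T(ξ, τ) = 2exp(-9τ)sin(3ξ)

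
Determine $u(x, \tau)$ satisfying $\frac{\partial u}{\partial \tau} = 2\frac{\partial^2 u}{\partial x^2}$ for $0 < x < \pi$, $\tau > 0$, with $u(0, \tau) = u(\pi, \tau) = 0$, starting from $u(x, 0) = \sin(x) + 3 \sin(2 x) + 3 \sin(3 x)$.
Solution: Using separation of variables $u = X(x)T(\tau)$:
Eigenfunctions: $\sin(nx)$, $n = 1, 2, 3, \ldots$
General solution: $u(x, \tau) = \sum c_n \sin(nx) e^{-2n^2 \tau}$
Matching $u(x,0) = \sin(x) + 3 \sin(2 x) + 3 \sin(3 x)$ term by term: $c_1=1, c_2=3, c_3=3$.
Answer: $u(x, \tau) = e^{-2 \tau} \sin(x) + 3 e^{-8 \tau} \sin(2 x) + 3 e^{-18 \tau} \sin(3 x)$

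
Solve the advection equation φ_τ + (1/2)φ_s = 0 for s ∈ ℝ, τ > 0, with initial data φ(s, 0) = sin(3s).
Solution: By method of characteristics (waves move right with speed 1/2):
Along characteristics s - (1/2)τ = const, φ is constant, so φ(s,τ) = f(s - (1/2)τ) with f = φ(·, 0).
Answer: φ(s, τ) = sin(3s - 3τ/2)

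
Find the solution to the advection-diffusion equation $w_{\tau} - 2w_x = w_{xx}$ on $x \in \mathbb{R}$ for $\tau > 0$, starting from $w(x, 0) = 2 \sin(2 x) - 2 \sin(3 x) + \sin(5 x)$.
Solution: Moving frame: $\eta = x + 2\tau$, $\sigma = \tau$, $w = u(\eta,\sigma)$, so $w_{\tau} = u_{\sigma} + 2u_{\eta}$ and $w_{xx} = u_{\eta\eta}$.
Hence $w_{\tau} - 2w_x = u_{\sigma}$ and the PDE becomes the heat equation $u_{\sigma} = u_{\eta\eta}$ on $\eta \in \mathbb{R}$.
Initial data: $u(\eta,0) = w(\eta,0) = 2 \sin(2 \eta) - 2 \sin(3 \eta) + \sin(5 \eta)$. Each mode $\sin(n\eta)$ decays as $e^{-n^2\sigma}$ on $\mathbb{R}$, so $u(\eta,\sigma) = \sum c_n e^{-n^2\sigma} \sin(n\eta)$ with $c_2=2, c_3=-2, c_5=1$: $u(\eta,\sigma) = 2 e^{-4 \sigma} \sin(2 \eta) - 2 e^{-9 \sigma} \sin(3 \eta) + e^{-25 \sigma} \sin(5 \eta)$.
Substituting back: $w(x,\tau) = u(x + 2\tau, \tau)$.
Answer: $w(x, \tau) = 2 e^{-4 \tau} \sin(4 \tau + 2 x) - 2 e^{-9 \tau} \sin(6 \tau + 3 x) + e^{-25 \tau} \sin(10 \tau + 5 x)$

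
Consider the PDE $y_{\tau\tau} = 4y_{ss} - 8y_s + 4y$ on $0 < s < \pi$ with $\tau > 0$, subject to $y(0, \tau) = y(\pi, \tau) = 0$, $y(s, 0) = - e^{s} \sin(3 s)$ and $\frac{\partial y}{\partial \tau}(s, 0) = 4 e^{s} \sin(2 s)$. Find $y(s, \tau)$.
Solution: Substitute $y = e^{s}u$, i.e. $u = e^{-s}y$.
By the product rule, $y_s = e^{s}(u_s + u)$, $y_{ss} = e^{s}(u_{ss} + 2u_s + u)$, $y_{\tau\tau} = e^{s}u_{\tau\tau}$.
Substituting into the PDE and dividing by $e^{s}$: $u_{\tau\tau} = 4(u_{ss} + 2u_s + u) - 8(u_s + u) + 4u$.
The lower-order terms cancel, leaving the standard wave equation $u_{\tau\tau} = 4u_{ss}$.
Initial data for $u$: $u(s,0) = e^{-s}y(s,0) = - \sin(3 s)$; $u_{\tau}(s,0) = e^{-s}y_{\tau}(s,0) = 4 \sin(2 s)$. The boundary conditions carry over: $u(0,\tau) = u(\pi,\tau) = 0$.
Solve for $u$:
  Using separation of variables $u = X(s)T(\tau)$:
  Eigenfunctions: $\sin(ns)$, $n = 1, 2, 3, \ldots$
  General solution: $u(s, \tau) = \sum [A_n \cos(2n \tau) + B_n \sin(2n \tau)] \sin(ns)$
  From $u(s,0) = - \sin(3 s)$: $A_3=-1$. From $u_{\tau}(s,0) = 4 \sin(2 s)$, using $u_{\tau}(s,0) = \sum \omega_n B_n \sin(ns)$ with $\omega_n = 2n$: $B_2 = 4/4 = 1$.
Hence $u(s,\tau) = \sin(2 s) \sin(4 \tau) - \sin(3 s) \cos(6 \tau)$.
Transform back: $y(s,\tau) = e^{s}u(s,\tau)$.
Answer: $y(s, \tau) = e^{s} \sin(4 \tau) \sin(2 s) -  e^{s} \sin(3 s) \cos(6 \tau)$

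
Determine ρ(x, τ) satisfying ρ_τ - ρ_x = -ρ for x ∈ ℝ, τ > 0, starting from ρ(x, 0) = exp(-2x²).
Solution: Substitute ρ = exp(-τ)u.
Then ρ_τ = exp(-τ)(u_τ - u), ρ_x = exp(-τ)u_x; substituting and dividing by exp(-τ), the lower-order terms cancel: u_τ - u_x = 0 (standard advection equation).
Data for u: u(x,0) = ρ(x,0) = exp(-2x²).
By characteristics (dx/dτ = -1), u(x,τ) = f(x + τ) with f = u(·, 0).
So u(x,τ) = exp(-2(x + τ)²), and ρ(x,τ) = exp(-τ)u(x,τ).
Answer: ρ(x, τ) = exp(-τ)exp(-2(x + τ)²)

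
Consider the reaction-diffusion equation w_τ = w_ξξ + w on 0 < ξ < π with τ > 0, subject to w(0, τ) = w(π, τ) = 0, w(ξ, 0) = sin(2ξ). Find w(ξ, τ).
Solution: Substitute w = exp(τ)u, i.e. u = exp(-τ)w.
By the product rule, w_τ = exp(τ)(u_τ + u), w_ξξ = exp(τ)u_ξξ.
Substituting into the PDE and dividing by exp(τ): u_τ + u = u_ξξ + u.
The lower-order terms cancel, leaving the standard heat equation u_τ = u_ξξ.
Initial data for u: u(ξ,0) = w(ξ,0) = sin(2ξ). The boundary conditions carry over: u(0,τ) = u(π,τ) = 0.
Solve for u:
  Using separation of variables u = X(ξ)T(τ):
  Eigenfunctions: sin(nξ), n = 1, 2, 3, ...
  General solution: u(ξ, τ) = Σ c_n sin(nξ) exp(-n² τ)
  Matching u(ξ,0) = sin(2ξ) term by term: c_2=1.
Hence u(ξ,τ) = exp(-4τ)sin(2ξ).
Transform back: w(ξ,τ) = exp(τ)u(ξ,τ).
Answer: w(ξ, τ) = exp(-3τ)sin(2ξ)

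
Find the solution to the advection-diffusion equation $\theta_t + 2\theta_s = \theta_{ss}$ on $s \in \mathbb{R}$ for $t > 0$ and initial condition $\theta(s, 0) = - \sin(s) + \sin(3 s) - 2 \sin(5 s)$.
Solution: Change to a moving frame: let $\eta = s - 2t$, $\sigma = t$ and write $\theta(s,t) = u(\eta,\sigma)$.
By the chain rule $\theta_t = u_{\sigma} - 2u_{\eta}$, $\theta_s = u_{\eta}$, $\theta_{ss} = u_{\eta\eta}$.
Then $\theta_t + 2\theta_s = u_{\sigma}$: the advection term cancels and the PDE becomes the heat equation $u_{\sigma} = u_{\eta\eta}$ on $\eta \in \mathbb{R}$.
Initial data: $u(\eta,0) = \theta(\eta,0) = - \sin(\eta) + \sin(3 \eta) - 2 \sin(5 \eta)$.
On $\eta \in \mathbb{R}$ each mode satisfies $(\sin(n\eta))'' = -n^2 \sin(n\eta)$, so $e^{-n^2\sigma} \sin(n\eta)$ solves the heat equation; by superposition $u(\eta,\sigma) = \sum c_n e^{-n^2\sigma} \sin(n\eta)$.
Reading off the coefficients: $c_1=-1, c_3=1, c_5=-2$, so $u(\eta,\sigma) = - e^{-\sigma} \sin(\eta) + e^{-9 \sigma} \sin(3 \eta) - 2 e^{-25 \sigma} \sin(5 \eta)$.
Substituting back $\eta = s - 2t$, $\sigma = t$: $\theta(s,t) = u(s - 2t, t)$.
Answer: $\theta(s, t) = - e^{-t} \sin(s - 2 t) + e^{-9 t} \sin(3 s - 6 t) - 2 e^{-25 t} \sin(5 s - 10 t)$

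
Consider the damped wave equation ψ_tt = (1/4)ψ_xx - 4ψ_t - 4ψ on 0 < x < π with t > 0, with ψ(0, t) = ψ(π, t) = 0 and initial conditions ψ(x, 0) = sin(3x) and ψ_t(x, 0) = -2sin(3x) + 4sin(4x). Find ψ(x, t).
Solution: Substitute ψ = exp(-2t)u, i.e. u = exp(2t)ψ.
By the product rule, ψ_t = exp(-2t)(u_t - 2u), ψ_tt = exp(-2t)(u_tt - 4u_t + 4u), ψ_xx = exp(-2t)u_xx.
Substituting into the PDE and dividing by exp(-2t): u_tt - 4u_t + 4u = (1/4)u_xx - 4(u_t - 2u) - 4u.
The lower-order terms cancel, leaving the standard wave equation u_tt = (1/4)u_xx.
Initial data for u: u(x,0) = ψ(x,0) = sin(3x); u_t(x,0) = ψ_t(x,0) + 2ψ(x,0) = 4sin(4x). The boundary conditions carry over: u(0,t) = u(π,t) = 0.
Solve for u:
  Using separation of variables u = X(x)T(t):
  Eigenfunctions: sin(nx), n = 1, 2, 3, ...
  General solution: u(x, t) = Σ [A_n cos(n t/2) + B_n sin(n t/2)] sin(nx)
  From u(x,0) = sin(3x): A_3=1. From u_t(x,0) = 4sin(4x), using u_t(x,0) = Σ ω_n B_n sin(nx) with ω_n = n/2: B_4 = 4/2 = 2.
Hence u(x,t) = 2sin(2t)sin(4x) + sin(3x)cos(3t/2).
Transform back: ψ(x,t) = exp(-2t)u(x,t).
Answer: ψ(x, t) = 2exp(-2t)sin(2t)sin(4x) + exp(-2t)sin(3x)cos(3t/2)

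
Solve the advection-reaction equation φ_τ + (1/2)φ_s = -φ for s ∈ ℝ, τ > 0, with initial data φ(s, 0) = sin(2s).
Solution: Substitute φ = exp(-τ)u, i.e. u = exp(τ)φ.
By the product rule, φ_τ = exp(-τ)(u_τ - u), φ_s = exp(-τ)u_s.
Substituting into the PDE and dividing by exp(-τ): u_τ - u + (1/2)u_s = -u.
The lower-order terms cancel, leaving the standard advection equation u_τ + (1/2)u_s = 0.
Initial data for u: u(s,0) = φ(s,0) = sin(2s).
Solve for u:
  By method of characteristics (waves move right with speed 1/2):
  Along characteristics s - (1/2)τ = const, u is constant, so u(s,τ) = f(s - (1/2)τ) with f = u(·, 0).
Hence u(s,τ) = sin(2s - τ).
Transform back: φ(s,τ) = exp(-τ)u(s,τ).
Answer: φ(s, τ) = exp(-τ)sin(2s - τ)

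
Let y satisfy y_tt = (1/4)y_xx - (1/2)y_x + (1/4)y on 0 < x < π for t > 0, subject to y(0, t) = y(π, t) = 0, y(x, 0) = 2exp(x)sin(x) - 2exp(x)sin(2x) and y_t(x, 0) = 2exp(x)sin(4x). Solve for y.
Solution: Substitute y = exp(x)u.
Then y_x = exp(x)(u_x + u), y_xx = exp(x)(u_xx + 2u_x + u), y_tt = exp(x)u_tt; substituting and dividing by exp(x), the lower-order terms cancel: u_tt = (1/4)u_xx (standard wave equation).
Data for u: u(x,0) = exp(-x)y(x,0) = 2sin(x) - 2sin(2x); u_t(x,0) = exp(-x)y_t(x,0) = 2sin(4x). The boundary conditions carry over: u(0,t) = u(π,t) = 0.
Separating variables: u = Σ [A_n cos(ω_n t) + B_n sin(ω_n t)] sin(nx), ω_n = n/2. From ICs (B_n = velocity coefficient / ω_n): A_1=2, A_2=-2, B_4=1.
So u(x,t) = sin(2t)sin(4x) + 2sin(x)cos(t/2) - 2sin(2x)cos(t), and y(x,t) = exp(x)u(x,t).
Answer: y(x, t) = exp(x)sin(2t)sin(4x) + 2exp(x)sin(x)cos(t/2) - 2exp(x)sin(2x)cos(t)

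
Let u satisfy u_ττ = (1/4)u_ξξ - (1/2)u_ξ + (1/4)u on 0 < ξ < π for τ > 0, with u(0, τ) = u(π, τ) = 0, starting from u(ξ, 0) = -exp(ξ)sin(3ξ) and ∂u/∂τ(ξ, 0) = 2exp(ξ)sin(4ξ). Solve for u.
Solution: Substitute u = exp(ξ)w.
Then u_ξ = exp(ξ)(w_ξ + w), u_ξξ = exp(ξ)(w_ξξ + 2w_ξ + w), u_ττ = exp(ξ)w_ττ; substituting and dividing by exp(ξ), the lower-order terms cancel: w_ττ = (1/4)w_ξξ (standard wave equation).
Data for w: w(ξ,0) = exp(-ξ)u(ξ,0) = -sin(3ξ); w_τ(ξ,0) = exp(-ξ)u_τ(ξ,0) = 2sin(4ξ). The boundary conditions carry over: w(0,τ) = w(π,τ) = 0.
Separating variables: w = Σ [A_n cos(ω_n τ) + B_n sin(ω_n τ)] sin(nξ), ω_n = n/2. From ICs (B_n = velocity coefficient / ω_n): A_3=-1, B_4=1.
So w(ξ,τ) = -sin(3ξ)cos(3τ/2) + sin(4ξ)sin(2τ), and u(ξ,τ) = exp(ξ)w(ξ,τ).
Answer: u(ξ, τ) = -exp(ξ)sin(3ξ)cos(3τ/2) + exp(ξ)sin(4ξ)sin(2τ)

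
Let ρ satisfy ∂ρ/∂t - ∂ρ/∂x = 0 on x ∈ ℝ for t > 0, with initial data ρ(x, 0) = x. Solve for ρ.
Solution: By characteristics (dx/dt = -1), ρ(x,t) = f(x + t) with f = ρ(·, 0).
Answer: ρ(x, t) = t + x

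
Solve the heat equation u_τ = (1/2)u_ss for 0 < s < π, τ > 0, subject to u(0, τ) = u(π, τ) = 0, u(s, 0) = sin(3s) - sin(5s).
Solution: Separating variables: u = Σ c_n exp(-n²τ/2) sin(ns). From u(s,0) = sin(3s) - sin(5s): c_3=1, c_5=-1.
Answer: u(s, τ) = exp(-9τ/2)sin(3s) - exp(-25τ/2)sin(5s)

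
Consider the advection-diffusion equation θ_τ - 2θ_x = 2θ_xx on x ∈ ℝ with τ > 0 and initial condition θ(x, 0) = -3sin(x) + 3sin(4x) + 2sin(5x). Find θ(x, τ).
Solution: Moving frame: η = x + 2τ, σ = τ, θ = u(η,σ), so θ_τ = u_σ + 2u_η and θ_xx = u_ηη.
Hence θ_τ - 2θ_x = u_σ and the PDE becomes the heat equation u_σ = 2u_ηη on η ∈ ℝ.
Initial data: u(η,0) = θ(η,0) = -3sin(η) + 3sin(4η) + 2sin(5η). Each mode sin(nη) decays as exp(-2n²σ) on ℝ, so u(η,σ) = Σ c_n exp(-2n²σ) sin(nη) with c_1=-3, c_4=3, c_5=2: u(η,σ) = -3exp(-2σ)sin(η) + 3exp(-32σ)sin(4η) + 2exp(-50σ)sin(5η).
Substituting back: θ(x,τ) = u(x + 2τ, τ).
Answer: θ(x, τ) = -3exp(-2τ)sin(x + 2τ) + 3exp(-32τ)sin(4x + 8τ) + 2exp(-50τ)sin(5x + 10τ)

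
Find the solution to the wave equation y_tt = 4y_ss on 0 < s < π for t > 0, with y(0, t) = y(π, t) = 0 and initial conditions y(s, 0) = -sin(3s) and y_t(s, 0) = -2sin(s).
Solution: Separating variables: y = Σ [A_n cos(ω_n t) + B_n sin(ω_n t)] sin(ns), ω_n = 2n. From ICs (B_n = velocity coefficient / ω_n): A_3=-1, B_1=-1.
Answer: y(s, t) = -sin(s)sin(2t) - sin(3s)cos(6t)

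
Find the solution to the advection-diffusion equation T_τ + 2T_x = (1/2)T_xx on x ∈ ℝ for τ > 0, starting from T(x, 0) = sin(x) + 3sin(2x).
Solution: Change to a moving frame: let η = x - 2τ, σ = τ and write T(x,τ) = u(η,σ).
By the chain rule T_τ = u_σ - 2u_η, T_x = u_η, T_xx = u_ηη.
Then T_τ + 2T_x = u_σ: the advection term cancels and the PDE becomes the heat equation u_σ = (1/2)u_ηη on η ∈ ℝ.
Initial data: u(η,0) = T(η,0) = sin(η) + 3sin(2η).
On η ∈ ℝ each mode satisfies (sin(nη))″ = -n² sin(nη), so exp(-n²σ/2) sin(nη) solves the heat equation; by superposition u(η,σ) = Σ c_n exp(-n²σ/2) sin(nη).
Reading off the coefficients: c_1=1, c_2=3, so u(η,σ) = 3exp(-2σ)sin(2η) + exp(-σ/2)sin(η).
Substituting back η = x - 2τ, σ = τ: T(x,τ) = u(x - 2τ, τ).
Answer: T(x, τ) = 3exp(-2τ)sin(2x - 4τ) + exp(-τ/2)sin(x - 2τ)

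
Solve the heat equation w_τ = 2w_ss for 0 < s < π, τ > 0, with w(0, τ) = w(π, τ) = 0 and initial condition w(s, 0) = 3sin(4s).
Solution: Using separation of variables w = X(s)T(τ):
Eigenfunctions: sin(ns), n = 1, 2, 3, ...
General solution: w(s, τ) = Σ c_n sin(ns) exp(-2n² τ)
Matching w(s,0) = 3sin(4s) term by term: c_4=3.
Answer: w(s, τ) = 3exp(-32τ)sin(4s)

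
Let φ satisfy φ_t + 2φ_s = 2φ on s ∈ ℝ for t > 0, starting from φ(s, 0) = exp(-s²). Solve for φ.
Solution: Substitute φ = exp(2t)u.
Then φ_t = exp(2t)(u_t + 2u), φ_s = exp(2t)u_s; substituting and dividing by exp(2t), the lower-order terms cancel: u_t + 2u_s = 0 (standard advection equation).
Data for u: u(s,0) = φ(s,0) = exp(-s²).
By characteristics (ds/dt = 2), u(s,t) = f(s - 2t) with f = u(·, 0).
So u(s,t) = exp(-(s - 2t)²), and φ(s,t) = exp(2t)u(s,t).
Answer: φ(s, t) = exp(2t)exp(-(s - 2t)²)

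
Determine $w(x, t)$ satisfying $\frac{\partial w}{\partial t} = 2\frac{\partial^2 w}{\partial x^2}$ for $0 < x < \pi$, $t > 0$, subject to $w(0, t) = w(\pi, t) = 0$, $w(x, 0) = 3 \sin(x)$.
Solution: Using separation of variables $w = X(x)T(t)$:
Eigenfunctions: $\sin(nx)$, $n = 1, 2, 3, \ldots$
General solution: $w(x, t) = \sum c_n \sin(nx) e^{-2n^2 t}$
Matching $w(x,0) = 3 \sin(x)$ term by term: $c_1=3$.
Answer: $w(x, t) = 3 e^{-2 t} \sin(x)$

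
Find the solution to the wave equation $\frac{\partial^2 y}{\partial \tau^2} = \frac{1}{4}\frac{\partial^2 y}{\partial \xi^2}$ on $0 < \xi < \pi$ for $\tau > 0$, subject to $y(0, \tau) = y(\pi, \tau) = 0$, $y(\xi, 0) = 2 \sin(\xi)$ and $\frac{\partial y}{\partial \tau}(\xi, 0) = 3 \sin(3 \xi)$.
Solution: Using separation of variables $y = X(\xi)T(\tau)$:
Eigenfunctions: $\sin(n\xi)$, $n = 1, 2, 3, \ldots$
General solution: $y(\xi, \tau) = \sum [A_n \cos(n \tau/2) + B_n \sin(n \tau/2)] \sin(n\xi)$
From $y(\xi,0) = 2 \sin(\xi)$: $A_1=2$. From $y_{\tau}(\xi,0) = 3 \sin(3 \xi)$, using $y_{\tau}(\xi,0) = \sum \omega_n B_n \sin(n\xi)$ with $\omega_n = n/2$: $B_3 = 3/(3/2) = 2$.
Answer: $y(\xi, \tau) = 2 \sin(3 \tau/2) \sin(3 \xi) + 2 \sin(\xi) \cos(\tau/2)$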